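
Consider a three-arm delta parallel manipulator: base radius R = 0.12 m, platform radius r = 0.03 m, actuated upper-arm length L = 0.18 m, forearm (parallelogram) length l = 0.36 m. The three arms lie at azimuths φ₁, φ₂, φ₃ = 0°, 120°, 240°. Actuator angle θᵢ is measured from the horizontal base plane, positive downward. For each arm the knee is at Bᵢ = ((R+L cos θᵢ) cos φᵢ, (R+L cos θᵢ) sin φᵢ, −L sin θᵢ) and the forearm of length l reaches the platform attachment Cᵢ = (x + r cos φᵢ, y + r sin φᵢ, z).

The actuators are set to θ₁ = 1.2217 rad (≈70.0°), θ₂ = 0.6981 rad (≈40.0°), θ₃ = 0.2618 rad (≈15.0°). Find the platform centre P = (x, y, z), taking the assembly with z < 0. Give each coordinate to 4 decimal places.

φ1=0.0°: virtual centre (0.1516, 0.0000, -0.1691), radius l
arm 2 at φ=120.0°: ρ2 = 0.2279;  S2 = (-0.1139, 0.1974, -0.1157)
φ3=240.0°: virtual centre (-0.1319, -0.2285, -0.0466), radius l
eliminate P² terms by subtracting sphere 1 from 2 and 3
plane₁₂: -0.5310x+0.3947y+0.1069z = 0.0137
Cramer: x(z) = -0.0306+0.3121z;  y(z) = -0.0063+0.1491z
into |P−S₁|² = l²: 1.1196z² + 0.2227z + -0.0678 = 0;  Δ = 0.3532;  z = -0.3648 or 0.1659 → z<0 root = -0.3648
x = -0.1444, y = -0.0607

(-0.1444, -0.0607, -0.3648)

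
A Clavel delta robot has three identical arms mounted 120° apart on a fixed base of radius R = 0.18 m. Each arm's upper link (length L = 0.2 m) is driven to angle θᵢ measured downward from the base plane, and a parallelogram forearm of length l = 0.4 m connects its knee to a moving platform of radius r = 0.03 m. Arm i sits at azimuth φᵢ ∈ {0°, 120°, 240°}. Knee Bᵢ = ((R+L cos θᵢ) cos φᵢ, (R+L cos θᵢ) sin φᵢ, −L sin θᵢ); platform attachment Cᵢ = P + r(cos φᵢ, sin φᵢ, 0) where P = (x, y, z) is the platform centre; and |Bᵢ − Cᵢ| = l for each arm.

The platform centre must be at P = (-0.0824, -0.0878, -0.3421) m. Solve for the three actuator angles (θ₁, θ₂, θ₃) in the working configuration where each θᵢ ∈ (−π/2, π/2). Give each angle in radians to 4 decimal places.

θ₁ = 0.9598, θ₂ = 0.7854, θ₃ = 0.0872

φ1=0.0° → target in arm frame (-0.0824, -0.0878)
  e−x'=0.2324;  (l²−L²−(e−x')²−y'²−z²)/2L = -0.1469
  √(A²+B²)=0.4136;  θ1 = -0.9741+1.9339 ≈ 0.9598
φ2=120.0° → target in arm frame (-0.0348, 0.1153)
  A=0.1848, B=-0.3421, C=(l²−L²−A²−y'²−z²)/(2L)=-0.1112
  θ2 = atan2(B,A) + arccos(C/0.3888) = 0.7854
arm 3 (φ=240.0°): x'=0.1172, y'=-0.0275
  A=0.0328, B=-0.3421, C=(l²−L²−A²−y'²−z²)/(2L)=0.0029
  √(A²+B²)=0.3437;  θ3 = -1.4753+1.5625 ≈ 0.0872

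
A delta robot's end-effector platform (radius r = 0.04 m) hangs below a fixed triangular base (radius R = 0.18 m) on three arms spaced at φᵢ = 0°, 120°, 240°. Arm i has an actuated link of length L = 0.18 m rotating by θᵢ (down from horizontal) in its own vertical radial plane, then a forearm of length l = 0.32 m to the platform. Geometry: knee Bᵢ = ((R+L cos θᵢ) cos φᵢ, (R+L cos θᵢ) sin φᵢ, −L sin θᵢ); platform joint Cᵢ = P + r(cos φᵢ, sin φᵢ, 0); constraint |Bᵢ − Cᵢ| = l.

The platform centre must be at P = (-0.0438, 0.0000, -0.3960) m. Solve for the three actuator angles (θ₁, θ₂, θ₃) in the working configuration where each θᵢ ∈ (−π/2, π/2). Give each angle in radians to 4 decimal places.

θ₁ = 1.3092, θ₂ = 1.0472, θ₃ = 1.0472

φ1=0.0° → target in arm frame (-0.0438, 0.0000)
  A cos θ + B sin θ = C:  0.1838·cos θ + -0.3960·sin θ = -0.3350
  γ=atan2(-0.3960,0.1838)=-1.1362;  ψ=arccos(-0.7673)=2.4455;  θ1=γ+ψ≈1.3092
φ2=120.0° → target in arm frame (0.0219, 0.0379)
  A=0.1181, B=-0.3960, C=(l²−L²−A²−y'²−z²)/(2L)=-0.2839
  γ=atan2(-0.3960,0.1181)=-1.2810;  ψ=arccos(-0.6870)=2.3282;  θ2=γ+ψ≈1.0472
φ3=240.0° → target in arm frame (0.0219, -0.0379)
  e−x'=0.1181;  (l²−L²−(e−x')²−y'²−z²)/2L = -0.2839
  √(A²+B²)=0.4132;  θ3 = -1.2810+2.3282 ≈ 1.0472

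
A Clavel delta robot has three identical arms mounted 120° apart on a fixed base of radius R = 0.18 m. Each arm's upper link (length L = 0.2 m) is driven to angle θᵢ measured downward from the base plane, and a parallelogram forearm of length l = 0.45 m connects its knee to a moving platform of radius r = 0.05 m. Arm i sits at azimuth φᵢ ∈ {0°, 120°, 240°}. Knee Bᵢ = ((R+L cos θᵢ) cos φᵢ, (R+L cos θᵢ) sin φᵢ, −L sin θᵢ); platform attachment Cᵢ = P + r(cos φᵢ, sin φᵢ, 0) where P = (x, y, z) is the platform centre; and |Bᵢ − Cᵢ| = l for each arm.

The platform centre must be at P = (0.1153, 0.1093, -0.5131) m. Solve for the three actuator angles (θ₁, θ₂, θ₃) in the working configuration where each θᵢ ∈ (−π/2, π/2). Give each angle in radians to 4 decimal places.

arm 1 (φ=0.0°): x'=0.1153, y'=0.1093
  e−x'=0.0147;  (l²−L²−(e−x')²−y'²−z²)/2L = -0.2823
  θ1 = atan2(B,A) + arccos(C/0.5133) = 0.6110
φ2=120.0° → target in arm frame (0.0370, -0.1545)
  e−x'=0.0930;  (l²−L²−(e−x')²−y'²−z²)/2L = -0.3332
  γ=atan2(-0.5131,0.0930)=-1.3915;  ψ=arccos(-0.6390)=2.2640;  θ2=γ+ψ≈0.8725
rotate P by −φ3: (-0.1523, 0.0452, -0.5131)
  e−x'=0.2823;  (l²−L²−(e−x')²−y'²−z²)/2L = -0.4563
  γ=atan2(-0.5131,0.2823)=-1.0678;  ψ=arccos(-0.7791)=2.4641;  θ3=γ+ψ≈1.3963

θ₁ = 0.6110, θ₂ = 0.8725, θ₃ = 1.3963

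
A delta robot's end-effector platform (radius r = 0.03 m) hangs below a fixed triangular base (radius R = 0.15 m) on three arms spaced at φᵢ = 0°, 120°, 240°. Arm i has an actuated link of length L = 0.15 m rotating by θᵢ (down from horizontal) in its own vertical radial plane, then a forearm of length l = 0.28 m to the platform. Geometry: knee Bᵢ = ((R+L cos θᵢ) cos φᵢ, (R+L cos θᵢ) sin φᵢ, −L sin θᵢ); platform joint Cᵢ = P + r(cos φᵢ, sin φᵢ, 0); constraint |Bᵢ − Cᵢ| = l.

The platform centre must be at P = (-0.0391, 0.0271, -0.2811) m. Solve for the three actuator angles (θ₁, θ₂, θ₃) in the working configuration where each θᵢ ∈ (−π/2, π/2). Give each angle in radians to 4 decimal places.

φ1=0.0° → target in arm frame (-0.0391, 0.0271)
  e−x'=0.1591;  (l²−L²−(e−x')²−y'²−z²)/2L = -0.1639
  γ=atan2(-0.2811,0.1591)=-1.0558;  ψ=arccos(-0.5074)=2.1029;  θ1=γ+ψ≈1.0472
rotate P by −φ2: (0.0430, 0.0203, -0.2811)
  A=0.0770, B=-0.2811, C=(l²−L²−A²−y'²−z²)/(2L)=-0.0982
  θ2 = atan2(B,A) + arccos(C/0.2915) = 0.6109
arm 3 (φ=240.0°): x'=-0.0039, y'=-0.0474
  A cos θ + B sin θ = C:  0.1239·cos θ + -0.2811·sin θ = -0.1357
  γ=atan2(-0.2811,0.1239)=-1.1556;  ψ=arccos(-0.4418)=2.0285;  θ3=γ+ψ≈0.8729

θ₁ = 1.0472, θ₂ = 0.6109, θ₃ = 0.8729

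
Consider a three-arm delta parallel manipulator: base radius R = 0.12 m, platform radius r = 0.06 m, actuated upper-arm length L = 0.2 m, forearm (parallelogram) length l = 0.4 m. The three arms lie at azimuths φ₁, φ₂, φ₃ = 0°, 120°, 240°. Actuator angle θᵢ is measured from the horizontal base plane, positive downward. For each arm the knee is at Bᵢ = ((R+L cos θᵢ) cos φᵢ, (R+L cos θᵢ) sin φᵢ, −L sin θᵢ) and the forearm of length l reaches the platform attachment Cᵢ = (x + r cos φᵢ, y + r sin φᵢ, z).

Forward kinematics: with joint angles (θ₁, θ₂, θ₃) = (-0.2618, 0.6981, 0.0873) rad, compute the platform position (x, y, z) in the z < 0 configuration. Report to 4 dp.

φ1=0.0°: virtual centre (0.2532, 0.0000, 0.0518), radius l
S2 = (0.2132·cos120.0°, 0.2132·sin120.0°, -0.1286) = (-0.1066, 0.1846, -0.1286)
S3 = (0.2592·cos240.0°, 0.2592·sin240.0°, -0.0174) = (-0.1296, -0.2245, -0.0174)
subtract pairs → two planes through P
[-0.7196 0.3693 -0.3606]·P = -0.0048;  [-0.7656 -0.4490 -0.1384]·P = 0.0007
Cramer: x(z) = 0.0031-0.3516z;  y(z) = -0.0069+0.2913z
sphere 1 gives Az²+Bz+C=0 with A=1.2085, B=0.0683, C=-0.0947;  B²−4AC=0.4626;  roots -0.3097, 0.2531;  negative root z = -0.3097
x = 0.1120, y = -0.0971

(0.1120, -0.0971, -0.3097)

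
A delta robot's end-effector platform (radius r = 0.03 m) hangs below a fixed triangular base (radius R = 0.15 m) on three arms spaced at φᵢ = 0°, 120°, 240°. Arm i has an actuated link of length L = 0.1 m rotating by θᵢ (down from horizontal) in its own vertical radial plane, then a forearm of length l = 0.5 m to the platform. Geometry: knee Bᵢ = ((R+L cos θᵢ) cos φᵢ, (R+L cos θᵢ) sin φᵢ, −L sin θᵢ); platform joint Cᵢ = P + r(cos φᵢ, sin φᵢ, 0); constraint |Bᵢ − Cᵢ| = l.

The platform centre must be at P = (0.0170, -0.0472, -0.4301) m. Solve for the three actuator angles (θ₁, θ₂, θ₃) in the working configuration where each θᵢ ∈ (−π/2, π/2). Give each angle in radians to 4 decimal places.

θ₁ = -0.2620, θ₂ = 0.0873, θ₃ = -0.3488

rotate P by −φ1: (0.0170, -0.0472, -0.4301)
  A cos θ + B sin θ = C:  0.1030·cos θ + -0.4301·sin θ = 0.2109
  θ1 = atan2(B,A) + arccos(C/0.4423) = -0.2620
arm 2 (φ=120.0°): x'=-0.0494, y'=0.0089
  e−x'=0.1694;  (l²−L²−(e−x')²−y'²−z²)/2L = 0.1312
  γ=atan2(-0.4301,0.1694)=-1.1956;  ψ=arccos(0.2839)=1.2829;  θ2=γ+ψ≈0.0873
arm 3 (φ=240.0°): x'=0.0324, y'=0.0383
  e−x'=0.0876;  (l²−L²−(e−x')²−y'²−z²)/2L = 0.2293
  θ3 = atan2(B,A) + arccos(C/0.4389) = -0.3488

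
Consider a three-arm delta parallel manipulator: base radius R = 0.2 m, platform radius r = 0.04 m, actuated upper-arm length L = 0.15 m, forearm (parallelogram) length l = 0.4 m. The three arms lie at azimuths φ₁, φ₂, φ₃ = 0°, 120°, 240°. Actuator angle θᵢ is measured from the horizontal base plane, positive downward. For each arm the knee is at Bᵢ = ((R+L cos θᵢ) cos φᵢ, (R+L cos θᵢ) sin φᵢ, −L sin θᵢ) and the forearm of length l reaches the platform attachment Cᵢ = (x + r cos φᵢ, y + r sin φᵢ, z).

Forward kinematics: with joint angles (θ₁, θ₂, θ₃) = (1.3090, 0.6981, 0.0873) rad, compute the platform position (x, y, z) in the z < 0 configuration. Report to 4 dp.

(-0.1338, -0.0652, -0.3572)

arm 1 at φ=0.0°: e+L cos θ1 = 0.1988;  O1 = (0.1988, 0.0000, -0.1449)
O2 = (0.2749·cos120.0°, 0.2749·sin120.0°, -0.0964) = (-0.1375, 0.2381, -0.0964)
φ3=240.0°: virtual centre (-0.1547, -0.2680, -0.0131), radius l
subtract pairs → two planes through P
plane₁₂: -0.6726x+0.4762y+0.0969z = 0.0243
Cramer: x(z) = -0.0429+0.2546z;  y(z) = -0.0095+0.1560z
quadratic in z: (1.0892)z²+(0.1638)z+(-0.0805)=0, √Δ=0.6144 → z ∈ {-0.3572, 0.2069}; z = -0.3572 (taking z<0)
x = -0.1338, y = -0.0652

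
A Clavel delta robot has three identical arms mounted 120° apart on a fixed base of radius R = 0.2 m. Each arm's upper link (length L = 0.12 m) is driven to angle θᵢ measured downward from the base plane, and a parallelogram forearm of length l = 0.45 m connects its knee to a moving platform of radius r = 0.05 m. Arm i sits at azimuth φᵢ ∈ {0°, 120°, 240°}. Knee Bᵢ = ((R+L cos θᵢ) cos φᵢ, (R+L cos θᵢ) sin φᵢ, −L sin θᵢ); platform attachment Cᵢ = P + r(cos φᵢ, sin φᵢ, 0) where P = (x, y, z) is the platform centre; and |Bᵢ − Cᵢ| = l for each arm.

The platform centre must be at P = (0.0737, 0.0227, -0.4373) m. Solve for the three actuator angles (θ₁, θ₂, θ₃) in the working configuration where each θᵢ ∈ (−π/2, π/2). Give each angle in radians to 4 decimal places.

θ₁ = 0.2617, θ₂ = 0.6982, θ₃ = 0.8726

arm 1 (φ=0.0°): x'=0.0737, y'=0.0227
  A=0.0763, B=-0.4373, C=(l²−L²−A²−y'²−z²)/(2L)=-0.0395
  √(A²+B²)=0.4439;  θ1 = -1.3981+1.6598 ≈ 0.2617
rotate P by −φ2: (-0.0172, -0.0752, -0.4373)
  A=0.1672, B=-0.4373, C=(l²−L²−A²−y'²−z²)/(2L)=-0.1531
  √(A²+B²)=0.4682;  θ2 = -1.2056+1.9039 ≈ 0.6982
arm 3 (φ=240.0°): x'=-0.0565, y'=0.0525
  A cos θ + B sin θ = C:  0.2065·cos θ + -0.4373·sin θ = -0.2022
  γ=atan2(-0.4373,0.2065)=-1.1296;  ψ=arccos(-0.4181)=2.0022;  θ3=γ+ψ≈0.8726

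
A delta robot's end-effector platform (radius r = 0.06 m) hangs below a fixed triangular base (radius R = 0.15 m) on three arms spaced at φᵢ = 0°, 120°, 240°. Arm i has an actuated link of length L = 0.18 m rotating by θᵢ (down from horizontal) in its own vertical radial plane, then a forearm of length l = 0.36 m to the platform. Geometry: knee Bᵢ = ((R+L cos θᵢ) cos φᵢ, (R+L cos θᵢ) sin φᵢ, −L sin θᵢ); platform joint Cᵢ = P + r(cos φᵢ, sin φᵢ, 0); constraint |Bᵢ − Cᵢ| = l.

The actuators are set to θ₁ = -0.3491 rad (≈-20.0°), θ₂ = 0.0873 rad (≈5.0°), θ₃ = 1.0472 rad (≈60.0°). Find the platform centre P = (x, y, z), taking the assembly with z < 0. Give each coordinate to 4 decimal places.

(0.1189, 0.1230, -0.2463)

arm 1 at φ=0.0°: ρ1 = 0.2591;  centre 1 = (0.2591, 0.0000, 0.0616)
centre 2 = (0.2693·cos120.0°, 0.2693·sin120.0°, -0.0157) = (-0.1347, 0.2332, -0.0157)
φ3=240.0°: virtual centre (-0.0900, -0.1559, -0.1559), radius l
subtract pairs → two planes through P
[-0.7876 0.4665 -0.1545]·P = 0.0018;  [-0.6983 -0.3118 -0.4349]·P = -0.0142
Cramer: x(z) = 0.0106-0.4394z;  y(z) = 0.0219-0.4107z
into |P−centre ₁|² = l²: 1.3618z² + 0.0773z + -0.0636 = 0;  Δ = 0.3523;  z = -0.2463 or 0.1895 → z<0 root = -0.2463
x = 0.1189, y = 0.1230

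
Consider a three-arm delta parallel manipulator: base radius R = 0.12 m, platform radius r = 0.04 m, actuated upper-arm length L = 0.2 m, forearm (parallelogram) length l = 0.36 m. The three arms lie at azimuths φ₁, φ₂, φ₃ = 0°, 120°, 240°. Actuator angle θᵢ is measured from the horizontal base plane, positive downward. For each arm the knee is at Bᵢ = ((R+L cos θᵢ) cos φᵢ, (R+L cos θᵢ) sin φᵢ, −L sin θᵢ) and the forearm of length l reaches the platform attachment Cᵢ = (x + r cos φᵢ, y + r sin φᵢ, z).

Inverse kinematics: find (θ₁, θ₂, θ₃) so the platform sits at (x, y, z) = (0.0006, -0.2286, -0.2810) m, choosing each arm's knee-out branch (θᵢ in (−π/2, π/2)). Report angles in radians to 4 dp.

φ1=0.0° → target in arm frame (0.0006, -0.2286)
  e−x'=0.0794;  (l²−L²−(e−x')²−y'²−z²)/2L = -0.1198
  γ=atan2(-0.2810,0.0794)=-1.2954;  ψ=arccos(-0.4103)=1.9936;  θ1=γ+ψ≈0.6982
arm 2 (φ=120.0°): x'=-0.1983, y'=0.1138
  A=0.2783, B=-0.2810, C=(l²−L²−A²−y'²−z²)/(2L)=-0.1994
  θ2 = atan2(B,A) + arccos(C/0.3955) = 1.3089
φ3=240.0° → target in arm frame (0.1977, 0.1148)
  A=-0.1177, B=-0.2810, C=(l²−L²−A²−y'²−z²)/(2L)=-0.0410
  √(A²+B²)=0.3046;  θ3 = -1.9674+1.7057 ≈ -0.2617

θ₁ = 0.6982, θ₂ = 1.3089, θ₃ = -0.2617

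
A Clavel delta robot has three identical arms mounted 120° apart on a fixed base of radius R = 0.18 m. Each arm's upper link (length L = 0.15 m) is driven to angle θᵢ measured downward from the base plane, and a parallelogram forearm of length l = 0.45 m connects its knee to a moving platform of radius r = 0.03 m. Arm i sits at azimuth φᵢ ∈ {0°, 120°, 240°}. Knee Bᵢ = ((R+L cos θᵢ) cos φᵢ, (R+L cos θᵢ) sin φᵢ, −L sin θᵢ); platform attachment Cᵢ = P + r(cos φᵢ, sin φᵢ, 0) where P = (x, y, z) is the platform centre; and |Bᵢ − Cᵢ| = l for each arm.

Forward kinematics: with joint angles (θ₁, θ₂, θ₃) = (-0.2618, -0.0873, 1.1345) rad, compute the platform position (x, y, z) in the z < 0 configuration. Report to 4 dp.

(0.1079, 0.1538, -0.3405)

S1 = (0.2949·cos0.0°, 0.2949·sin0.0°, 0.0388) = (0.2949, 0.0000, 0.0388)
arm 2 at φ=120.0°: (R−r)+L cos θ2 = 0.2994;  S2 = (-0.1497, 0.2593, 0.0131)
arm 3 at φ=240.0°: (R−r)+L cos θ3 = 0.2134;  S3 = (-0.1067, -0.1848, -0.1359)
subtract pairs → two planes through P
plane₁₂: -0.8892x+0.5186y+-0.0515z = 0.0014
Cramer: x(z) = 0.0163-0.2688z;  y(z) = 0.0306-0.3616z
quadratic in z: (1.2030)z²+(0.0499)z+(-0.1225)=0, √Δ=0.7693 → z ∈ {-0.3405, 0.2990}; z = -0.3405 (taking z<0)
x = 0.1079, y = 0.1538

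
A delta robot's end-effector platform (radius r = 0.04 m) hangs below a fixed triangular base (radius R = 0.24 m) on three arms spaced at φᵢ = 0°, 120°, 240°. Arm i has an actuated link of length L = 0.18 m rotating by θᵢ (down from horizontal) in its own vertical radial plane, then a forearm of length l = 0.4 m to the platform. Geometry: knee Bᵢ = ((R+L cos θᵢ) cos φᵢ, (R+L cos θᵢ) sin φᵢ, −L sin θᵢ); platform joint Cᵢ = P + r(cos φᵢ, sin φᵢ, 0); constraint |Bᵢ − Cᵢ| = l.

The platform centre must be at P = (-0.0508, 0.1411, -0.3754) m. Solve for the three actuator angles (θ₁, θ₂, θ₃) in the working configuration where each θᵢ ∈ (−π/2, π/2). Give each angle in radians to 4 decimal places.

arm 1 (φ=0.0°): x'=-0.0508, y'=0.1411
  e−x'=0.2508;  (l²−L²−(e−x')²−y'²−z²)/2L = -0.2670
  γ=atan2(-0.3754,0.2508)=-0.9818;  ψ=arccos(-0.5915)=2.2037;  θ1=γ+ψ≈1.2219
rotate P by −φ2: (0.1476, -0.0266, -0.3754)
  e−x'=0.0524;  (l²−L²−(e−x')²−y'²−z²)/2L = -0.0466
  θ2 = atan2(B,A) + arccos(C/0.3790) = 0.2620
rotate P by −φ3: (-0.0968, -0.1145, -0.3754)
  e−x'=0.2968;  (l²−L²−(e−x')²−y'²−z²)/2L = -0.3181
  θ3 = atan2(B,A) + arccos(C/0.4786) = 1.3962

θ₁ = 1.2219, θ₂ = 0.2620, θ₃ = 1.3962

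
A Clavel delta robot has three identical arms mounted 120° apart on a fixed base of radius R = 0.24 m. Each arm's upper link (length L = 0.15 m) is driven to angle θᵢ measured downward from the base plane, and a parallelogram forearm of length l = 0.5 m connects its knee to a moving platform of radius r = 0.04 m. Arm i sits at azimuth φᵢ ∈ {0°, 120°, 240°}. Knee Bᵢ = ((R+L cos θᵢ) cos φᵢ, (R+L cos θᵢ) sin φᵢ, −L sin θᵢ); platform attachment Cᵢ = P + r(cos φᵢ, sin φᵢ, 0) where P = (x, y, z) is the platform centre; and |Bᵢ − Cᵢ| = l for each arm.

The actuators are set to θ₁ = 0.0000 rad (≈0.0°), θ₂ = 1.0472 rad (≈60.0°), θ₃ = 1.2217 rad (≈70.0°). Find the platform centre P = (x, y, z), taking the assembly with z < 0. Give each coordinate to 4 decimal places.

(0.1673, 0.0260, -0.4647)

arm 1 at φ=0.0°: (R−r)+L cos θ1 = 0.3500;  centre 1 = (0.3500, 0.0000, 0.0000)
centre 2 = (0.2750·cos120.0°, 0.2750·sin120.0°, -0.1299) = (-0.1375, 0.2382, -0.1299)
arm 3 at φ=240.0°: (R−r)+L cos θ3 = 0.2513;  centre 3 = (-0.1257, -0.2176, -0.1410)
subtract pairs → two planes through P
linear system: -0.9750x+0.4763y = -0.0300−-0.2598z; -0.9513x+-0.4353y = -0.0395−-0.2819z
det = 0.8775;  x = 0.0363+-0.2819z,  y = 0.0113+-0.0316z
sphere 1 gives Az²+Bz+C=0 with A=1.0805, B=0.1761, C=-0.1515;  B²−4AC=0.6857;  roots -0.4647, 0.3017;  negative root z = -0.4647
x = 0.1673, y = 0.0260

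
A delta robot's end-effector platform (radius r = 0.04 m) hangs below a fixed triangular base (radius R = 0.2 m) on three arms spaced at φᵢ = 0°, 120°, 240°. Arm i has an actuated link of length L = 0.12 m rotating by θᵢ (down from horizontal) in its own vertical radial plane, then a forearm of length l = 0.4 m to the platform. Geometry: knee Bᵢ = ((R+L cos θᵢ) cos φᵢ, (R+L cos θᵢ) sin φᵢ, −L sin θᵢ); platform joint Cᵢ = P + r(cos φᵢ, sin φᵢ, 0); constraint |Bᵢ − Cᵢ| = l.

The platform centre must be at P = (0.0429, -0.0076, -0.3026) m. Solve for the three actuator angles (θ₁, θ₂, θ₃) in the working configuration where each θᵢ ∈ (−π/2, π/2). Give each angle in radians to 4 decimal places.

φ1=0.0° → target in arm frame (0.0429, -0.0076)
  A=0.1171, B=-0.3026, C=(l²−L²−A²−y'²−z²)/(2L)=0.1678
  θ1 = atan2(B,A) + arccos(C/0.3245) = -0.1742
rotate P by −φ2: (-0.0280, -0.0334, -0.3026)
  A=0.1880, B=-0.3026, C=(l²−L²−A²−y'²−z²)/(2L)=0.0732
  √(A²+B²)=0.3563;  θ2 = -1.0148+1.3639 ≈ 0.3491
rotate P by −φ3: (-0.0149, 0.0410, -0.3026)
  e−x'=0.1749;  (l²−L²−(e−x')²−y'²−z²)/2L = 0.0907
  √(A²+B²)=0.3495;  θ3 = -1.0468+1.3082 ≈ 0.2614

θ₁ = -0.1742, θ₂ = 0.3491, θ₃ = 0.2614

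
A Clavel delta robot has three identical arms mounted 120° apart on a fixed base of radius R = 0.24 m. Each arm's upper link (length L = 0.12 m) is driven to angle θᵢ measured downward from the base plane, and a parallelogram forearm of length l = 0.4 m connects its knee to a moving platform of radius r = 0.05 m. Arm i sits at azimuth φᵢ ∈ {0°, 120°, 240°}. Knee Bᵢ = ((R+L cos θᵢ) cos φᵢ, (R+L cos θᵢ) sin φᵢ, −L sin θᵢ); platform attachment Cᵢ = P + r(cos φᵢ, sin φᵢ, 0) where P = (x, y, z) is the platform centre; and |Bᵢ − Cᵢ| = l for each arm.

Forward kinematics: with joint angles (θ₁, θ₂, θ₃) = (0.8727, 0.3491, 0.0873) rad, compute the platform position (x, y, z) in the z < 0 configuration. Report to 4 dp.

(-0.0666, -0.0200, -0.3116)

S1 = (0.2671·cos0.0°, 0.2671·sin0.0°, -0.0919) = (0.2671, 0.0000, -0.0919)
arm 2 at φ=120.0°: e+L cos θ2 = 0.3028;  S2 = (-0.1514, 0.2622, -0.0410)
arm 3 at φ=240.0°: e+L cos θ3 = 0.3095;  S3 = (-0.1548, -0.2681, -0.0105)
|S₂|²−|S₁|² = 0.0135;  |S₃|²−|S₁|² = 0.0161
linear system: -0.8370x+0.5244y = 0.0135−0.1018z; -0.8438x+-0.5361y = 0.0161−0.1629z
det = 0.8913;  x = -0.0176+0.1571z,  y = -0.0023+0.0567z
sphere 1 gives Az²+Bz+C=0 with A=1.0279, B=0.0941, C=-0.0705;  B²−4AC=0.2985;  roots -0.3116, 0.2200;  negative root z = -0.3116
x = -0.0666, y = -0.0200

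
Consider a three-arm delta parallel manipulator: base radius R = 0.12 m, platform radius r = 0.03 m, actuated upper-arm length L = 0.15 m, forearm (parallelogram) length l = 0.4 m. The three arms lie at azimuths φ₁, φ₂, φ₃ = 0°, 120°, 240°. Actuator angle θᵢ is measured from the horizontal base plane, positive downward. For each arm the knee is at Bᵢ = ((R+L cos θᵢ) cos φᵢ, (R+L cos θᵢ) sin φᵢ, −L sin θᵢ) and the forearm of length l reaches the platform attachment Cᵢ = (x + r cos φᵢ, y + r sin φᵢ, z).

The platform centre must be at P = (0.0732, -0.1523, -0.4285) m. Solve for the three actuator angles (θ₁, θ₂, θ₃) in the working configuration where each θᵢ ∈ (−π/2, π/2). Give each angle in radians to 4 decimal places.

arm 1 (φ=0.0°): x'=0.0732, y'=-0.1523
  A cos θ + B sin θ = C:  0.0168·cos θ + -0.4285·sin θ = -0.2320
  γ=atan2(-0.4285,0.0168)=-1.5316;  ψ=arccos(-0.5409)=2.1423;  θ1=γ+ψ≈0.6107
φ2=120.0° → target in arm frame (-0.1685, 0.0128)
  e−x'=0.2585;  (l²−L²−(e−x')²−y'²−z²)/2L = -0.3770
  θ2 = atan2(B,A) + arccos(C/0.5004) = 1.3959
arm 3 (φ=240.0°): x'=0.0953, y'=0.1395
  A cos θ + B sin θ = C:  -0.0053·cos θ + -0.4285·sin θ = -0.2187
  √(A²+B²)=0.4285;  θ3 = -1.5832+2.1064 ≈ 0.5233

θ₁ = 0.6107, θ₂ = 1.3959, θ₃ = 0.5233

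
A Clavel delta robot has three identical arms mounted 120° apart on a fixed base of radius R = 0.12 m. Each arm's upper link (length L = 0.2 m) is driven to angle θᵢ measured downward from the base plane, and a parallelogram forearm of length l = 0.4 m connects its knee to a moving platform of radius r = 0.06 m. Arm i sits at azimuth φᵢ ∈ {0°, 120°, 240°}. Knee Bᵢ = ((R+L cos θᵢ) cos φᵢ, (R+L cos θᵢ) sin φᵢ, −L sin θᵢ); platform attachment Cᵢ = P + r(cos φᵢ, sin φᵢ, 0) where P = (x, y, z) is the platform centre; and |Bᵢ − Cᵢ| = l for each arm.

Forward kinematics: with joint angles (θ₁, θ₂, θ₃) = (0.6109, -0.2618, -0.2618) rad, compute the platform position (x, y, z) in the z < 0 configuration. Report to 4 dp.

φ1=0.0°: virtual centre (0.2238, 0.0000, -0.1147), radius l
S2 = (0.2532·cos120.0°, 0.2532·sin120.0°, 0.0518) = (-0.1266, 0.2193, 0.0518)
arm 3 at φ=240.0°: ρ3 = 0.2532;  S3 = (-0.1266, -0.2193, 0.0518)
subtract pairs → two planes through P
plane₁₂: -0.7008x+0.4385y+0.3330z = 0.0035
Cramer: x(z) = -0.0050+0.4751z;  y(z) = 0.0000-0.0000z
quadratic in z: (1.2257)z²+(0.0120)z+(-0.0945)=0, √Δ=0.6807 → z ∈ {-0.2825, 0.2728}; z = -0.2825 (taking z<0)
x = -0.1393, y = 0.0000

(-0.1393, 0.0000, -0.2825)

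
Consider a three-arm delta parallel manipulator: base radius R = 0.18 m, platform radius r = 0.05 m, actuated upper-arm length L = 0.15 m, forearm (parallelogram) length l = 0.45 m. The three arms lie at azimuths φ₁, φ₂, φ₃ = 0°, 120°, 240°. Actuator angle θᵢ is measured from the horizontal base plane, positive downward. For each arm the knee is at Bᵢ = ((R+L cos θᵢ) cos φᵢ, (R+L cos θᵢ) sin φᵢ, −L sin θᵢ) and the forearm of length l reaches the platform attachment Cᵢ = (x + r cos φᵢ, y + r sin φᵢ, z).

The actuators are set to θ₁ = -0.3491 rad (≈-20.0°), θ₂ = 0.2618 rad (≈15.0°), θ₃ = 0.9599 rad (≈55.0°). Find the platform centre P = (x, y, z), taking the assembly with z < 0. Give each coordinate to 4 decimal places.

φ1=0.0°: virtual centre (0.2710, 0.0000, 0.0513), radius l
arm 2 at φ=120.0°: ρ2 = 0.2749;  centre 2 = (-0.1374, 0.2381, -0.0388)
arm 3 at φ=240.0°: ρ3 = 0.2160;  centre 3 = (-0.1080, -0.1871, -0.1229)
subtract pairs → two planes through P
[-0.8168 0.4761 -0.1803]·P = 0.0010;  [-0.7579 -0.3742 -0.3484]·P = -0.0143
det = 0.6665;  x = 0.0096+-0.3500z,  y = 0.0187+-0.2219z
sphere 1 gives Az²+Bz+C=0 with A=1.1718, B=0.0721, C=-0.1312;  B²−4AC=0.6203;  roots -0.3668, 0.3053;  negative root z = -0.3668
x = 0.1380, y = 0.1001

(0.1380, 0.1001, -0.3668)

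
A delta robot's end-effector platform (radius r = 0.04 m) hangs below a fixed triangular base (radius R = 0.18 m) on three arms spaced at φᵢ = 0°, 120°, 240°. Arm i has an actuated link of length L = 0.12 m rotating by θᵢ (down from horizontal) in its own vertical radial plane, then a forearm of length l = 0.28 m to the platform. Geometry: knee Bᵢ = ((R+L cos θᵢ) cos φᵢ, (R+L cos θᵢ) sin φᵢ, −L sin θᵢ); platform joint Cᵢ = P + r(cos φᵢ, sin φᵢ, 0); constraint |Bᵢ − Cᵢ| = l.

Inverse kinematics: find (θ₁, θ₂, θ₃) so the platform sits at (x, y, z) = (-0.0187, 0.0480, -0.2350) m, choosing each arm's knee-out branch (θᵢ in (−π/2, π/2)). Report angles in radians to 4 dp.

rotate P by −φ1: (-0.0187, 0.0480, -0.2350)
  e−x'=0.1587;  (l²−L²−(e−x')²−y'²−z²)/2L = -0.0780
  √(A²+B²)=0.2836;  θ1 = -0.9768+1.8494 ≈ 0.8725
φ2=120.0° → target in arm frame (0.0509, -0.0078)
  e−x'=0.0891;  (l²−L²−(e−x')²−y'²−z²)/2L = 0.0032
  √(A²+B²)=0.2513;  θ2 = -1.2085+1.5579 ≈ 0.3494
arm 3 (φ=240.0°): x'=-0.0322, y'=-0.0402
  e−x'=0.1722;  (l²−L²−(e−x')²−y'²−z²)/2L = -0.0938
  √(A²+B²)=0.2913;  θ3 = -0.9384+1.8984 ≈ 0.9600

θ₁ = 0.8725, θ₂ = 0.3494, θ₃ = 0.9600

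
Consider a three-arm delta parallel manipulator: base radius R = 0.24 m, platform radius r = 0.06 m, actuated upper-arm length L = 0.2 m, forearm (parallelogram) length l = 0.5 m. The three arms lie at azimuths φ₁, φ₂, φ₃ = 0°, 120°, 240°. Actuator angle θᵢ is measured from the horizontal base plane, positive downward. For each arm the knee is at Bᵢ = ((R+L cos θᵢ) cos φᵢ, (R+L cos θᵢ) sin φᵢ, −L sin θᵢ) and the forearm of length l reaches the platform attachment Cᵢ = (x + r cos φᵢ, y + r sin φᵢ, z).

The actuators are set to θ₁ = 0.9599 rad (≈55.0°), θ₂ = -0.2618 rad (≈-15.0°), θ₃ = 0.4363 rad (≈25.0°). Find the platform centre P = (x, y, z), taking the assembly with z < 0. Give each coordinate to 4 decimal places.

φ1=0.0°: virtual centre (0.2947, 0.0000, -0.1638), radius l
arm 2 at φ=120.0°: e+L cos θ2 = 0.3732;  centre 2 = (-0.1866, 0.3232, 0.0518)
arm 3 at φ=240.0°: e+L cos θ3 = 0.3613;  centre 3 = (-0.1806, -0.3129, -0.0845)
|centre ₂|²−|centre ₁|² = 0.0282;  |centre ₃|²−|centre ₁|² = 0.0240
plane₁₂: -0.9626x+0.6464y+0.4312z = 0.0282
Cramer: x(z) = -0.0273+0.3060z;  y(z) = 0.0031-0.2114z
sphere 1 gives Az²+Bz+C=0 with A=1.1383, B=0.1293, C=-0.1195;  B²−4AC=0.5608;  roots -0.3857, 0.2721;  negative root z = -0.3857
x = -0.1453, y = 0.0847

(-0.1453, 0.0847, -0.3857)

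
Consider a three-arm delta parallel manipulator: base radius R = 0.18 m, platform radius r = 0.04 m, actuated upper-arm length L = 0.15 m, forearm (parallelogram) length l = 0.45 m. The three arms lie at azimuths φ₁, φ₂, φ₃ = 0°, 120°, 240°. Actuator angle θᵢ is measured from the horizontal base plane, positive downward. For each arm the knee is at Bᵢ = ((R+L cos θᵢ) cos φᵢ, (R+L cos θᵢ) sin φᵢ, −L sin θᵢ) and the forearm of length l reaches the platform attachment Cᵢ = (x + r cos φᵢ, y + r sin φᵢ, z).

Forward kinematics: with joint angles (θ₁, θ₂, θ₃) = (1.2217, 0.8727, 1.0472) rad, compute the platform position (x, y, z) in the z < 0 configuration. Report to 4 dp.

φ1=0.0°: virtual centre (0.1913, 0.0000, -0.1410), radius l
arm 2 at φ=120.0°: ρ2 = 0.2364;  S2 = (-0.1182, 0.2047, -0.1149)
arm 3 at φ=240.0°: ρ3 = 0.2150;  S3 = (-0.1075, -0.1862, -0.1299)
subtract pairs → two planes through P
[-0.6190 0.4095 0.0521]·P = 0.0126;  [-0.5976 -0.3724 0.0221]·P = 0.0066
Cramer: x(z) = -0.0156+0.0599z;  y(z) = 0.0072-0.0367z
sphere 1 gives Az²+Bz+C=0 with A=1.0049, B=0.2566, C=-0.1398;  B²−4AC=0.6277;  roots -0.5219, 0.2665;  negative root z = -0.5219
x = -0.0468, y = 0.0264

(-0.0468, 0.0264, -0.5219)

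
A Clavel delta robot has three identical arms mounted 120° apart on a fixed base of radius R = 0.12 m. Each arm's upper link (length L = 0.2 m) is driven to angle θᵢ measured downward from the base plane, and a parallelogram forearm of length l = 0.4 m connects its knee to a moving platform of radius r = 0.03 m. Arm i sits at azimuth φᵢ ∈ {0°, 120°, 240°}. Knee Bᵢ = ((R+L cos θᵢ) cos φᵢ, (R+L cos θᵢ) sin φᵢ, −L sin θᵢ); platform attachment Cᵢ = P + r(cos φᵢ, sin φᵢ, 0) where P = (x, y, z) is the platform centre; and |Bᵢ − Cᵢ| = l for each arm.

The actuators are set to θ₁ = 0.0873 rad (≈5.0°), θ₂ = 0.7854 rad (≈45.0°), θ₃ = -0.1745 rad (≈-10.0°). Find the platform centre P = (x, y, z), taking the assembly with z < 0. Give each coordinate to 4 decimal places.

φ1=0.0°: virtual centre (0.2892, 0.0000, -0.0174), radius l
arm 2 at φ=120.0°: ρ2 = 0.2314;  O2 = (-0.1157, 0.2004, -0.1414)
arm 3 at φ=240.0°: ρ3 = 0.2870;  O3 = (-0.1435, -0.2485, 0.0347)
subtract pairs → two planes through P
[-0.8099 0.4008 -0.2480]·P = -0.0104;  [-0.8654 -0.4970 0.1043]·P = -0.0004
Cramer: x(z) = 0.0071-0.1087z;  y(z) = -0.0116+0.3991z
sphere 1 gives Az²+Bz+C=0 with A=1.1711, B=0.0869, C=-0.0800;  B²−4AC=0.3822;  roots -0.3011, 0.2268;  negative root z = -0.3011
x = 0.0398, y = -0.1317

(0.0398, -0.1317, -0.3011)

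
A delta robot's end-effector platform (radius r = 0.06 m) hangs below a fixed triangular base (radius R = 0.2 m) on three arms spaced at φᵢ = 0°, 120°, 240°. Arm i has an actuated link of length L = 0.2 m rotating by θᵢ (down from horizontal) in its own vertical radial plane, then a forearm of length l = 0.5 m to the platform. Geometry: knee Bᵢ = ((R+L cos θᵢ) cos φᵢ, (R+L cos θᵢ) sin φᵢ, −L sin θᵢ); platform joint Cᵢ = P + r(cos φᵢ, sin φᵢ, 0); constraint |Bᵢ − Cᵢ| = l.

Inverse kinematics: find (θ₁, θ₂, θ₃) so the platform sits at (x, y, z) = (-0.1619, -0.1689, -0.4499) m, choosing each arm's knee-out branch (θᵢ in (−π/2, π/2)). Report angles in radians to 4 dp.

θ₁ = 1.1346, θ₂ = 0.8725, θ₃ = -0.1744

rotate P by −φ1: (-0.1619, -0.1689, -0.4499)
  A=0.3019, B=-0.4499, C=(l²−L²−A²−y'²−z²)/(2L)=-0.2802
  √(A²+B²)=0.5418;  θ1 = -0.9798+2.1143 ≈ 1.1346
rotate P by −φ2: (-0.0653, 0.2247, -0.4499)
  A cos θ + B sin θ = C:  0.2053·cos θ + -0.4499·sin θ = -0.2126
  √(A²+B²)=0.4945;  θ2 = -1.1427+2.0152 ≈ 0.8725
rotate P by −φ3: (0.2272, -0.0558, -0.4499)
  e−x'=-0.0872;  (l²−L²−(e−x')²−y'²−z²)/2L = -0.0078
  γ=atan2(-0.4499,-0.0872)=-1.7623;  ψ=arccos(-0.0171)=1.5879;  θ3=γ+ψ≈-0.1744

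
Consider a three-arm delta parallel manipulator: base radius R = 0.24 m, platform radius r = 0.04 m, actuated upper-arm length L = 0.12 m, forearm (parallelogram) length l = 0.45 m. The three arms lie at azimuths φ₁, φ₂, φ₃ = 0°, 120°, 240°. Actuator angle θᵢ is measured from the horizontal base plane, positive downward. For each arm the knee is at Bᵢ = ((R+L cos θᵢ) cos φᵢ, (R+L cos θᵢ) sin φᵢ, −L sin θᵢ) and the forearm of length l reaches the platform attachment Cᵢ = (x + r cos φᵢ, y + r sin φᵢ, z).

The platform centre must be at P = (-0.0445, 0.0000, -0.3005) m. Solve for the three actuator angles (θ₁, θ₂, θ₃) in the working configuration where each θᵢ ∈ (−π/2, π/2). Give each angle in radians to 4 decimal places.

rotate P by −φ1: (-0.0445, 0.0000, -0.3005)
  A=0.2445, B=-0.3005, C=(l²−L²−A²−y'²−z²)/(2L)=0.1584
  θ1 = atan2(B,A) + arccos(C/0.3874) = 0.2617
rotate P by −φ2: (0.0222, 0.0385, -0.3005)
  A cos θ + B sin θ = C:  0.1777·cos θ + -0.3005·sin θ = 0.2697
  √(A²+B²)=0.3491;  θ2 = -1.0366+0.6882 ≈ -0.3484
φ3=240.0° → target in arm frame (0.0223, -0.0385)
  A cos θ + B sin θ = C:  0.1777·cos θ + -0.3005·sin θ = 0.2697
  √(A²+B²)=0.3491;  θ3 = -1.0366+0.6882 ≈ -0.3484

θ₁ = 0.2617, θ₂ = -0.3484, θ₃ = -0.3484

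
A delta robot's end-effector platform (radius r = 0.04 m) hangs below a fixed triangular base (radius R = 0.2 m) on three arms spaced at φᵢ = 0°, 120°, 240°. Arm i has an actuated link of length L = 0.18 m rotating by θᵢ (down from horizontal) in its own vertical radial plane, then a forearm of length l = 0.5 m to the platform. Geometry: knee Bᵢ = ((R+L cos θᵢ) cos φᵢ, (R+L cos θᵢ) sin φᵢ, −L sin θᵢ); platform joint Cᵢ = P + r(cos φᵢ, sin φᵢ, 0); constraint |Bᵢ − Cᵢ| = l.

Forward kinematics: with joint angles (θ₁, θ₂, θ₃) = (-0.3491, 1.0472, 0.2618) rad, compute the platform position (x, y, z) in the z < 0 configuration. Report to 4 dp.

(0.1559, -0.1239, -0.3908)

O1 = (0.3291·cos0.0°, 0.3291·sin0.0°, 0.0616) = (0.3291, 0.0000, 0.0616)
arm 2 at φ=120.0°: e+L cos θ2 = 0.2500;  O2 = (-0.1250, 0.2165, -0.1559)
φ3=240.0°: virtual centre (-0.1669, -0.2891, -0.0466), radius l
|O₂|²−|O₁|² = -0.0253;  |O₃|²−|O₁|² = 0.0015
linear system: -0.9083x+0.4330y = -0.0253−-0.4349z; -0.9922x+-0.5783y = 0.0015−-0.2163z
Cramer: x(z) = 0.0147-0.3615z;  y(z) = -0.0278+0.2461z
sphere 1 gives Az²+Bz+C=0 with A=1.1913, B=0.0906, C=-0.1465;  B²−4AC=0.7064;  roots -0.3908, 0.3148;  negative root z = -0.3908
x = 0.1559, y = -0.1239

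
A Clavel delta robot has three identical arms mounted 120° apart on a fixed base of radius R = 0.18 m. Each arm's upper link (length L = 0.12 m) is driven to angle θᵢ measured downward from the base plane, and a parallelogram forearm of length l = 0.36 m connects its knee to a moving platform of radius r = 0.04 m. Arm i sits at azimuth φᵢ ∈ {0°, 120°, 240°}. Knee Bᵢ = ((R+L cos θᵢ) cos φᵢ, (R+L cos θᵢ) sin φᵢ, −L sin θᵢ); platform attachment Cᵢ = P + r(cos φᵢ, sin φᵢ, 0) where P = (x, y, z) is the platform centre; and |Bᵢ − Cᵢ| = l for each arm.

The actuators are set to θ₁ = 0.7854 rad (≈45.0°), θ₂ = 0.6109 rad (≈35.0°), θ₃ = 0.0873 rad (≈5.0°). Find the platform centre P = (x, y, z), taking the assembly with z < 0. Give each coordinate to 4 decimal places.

(-0.0490, -0.0481, -0.3136)

arm 1 at φ=0.0°: (R−r)+L cos θ1 = 0.2249;  centre 1 = (0.2249, 0.0000, -0.0849)
arm 2 at φ=120.0°: (R−r)+L cos θ2 = 0.2383;  centre 2 = (-0.1191, 0.2064, -0.0688)
φ3=240.0°: virtual centre (-0.1298, -0.2248, -0.0105), radius l
subtract pairs → two planes through P
linear system: -0.6880x+0.4127y = 0.0038−0.0320z; -0.7092x+-0.4495y = 0.0097−0.1488z
Cramer: x(z) = -0.0095+0.1259z;  y(z) = -0.0067+0.1323z
into |P−centre ₁|² = l²: 1.0334z² + 0.1089z + -0.0674 = 0;  Δ = 0.2907;  z = -0.3136 or 0.2082 → z<0 root = -0.3136
x = -0.0490, y = -0.0481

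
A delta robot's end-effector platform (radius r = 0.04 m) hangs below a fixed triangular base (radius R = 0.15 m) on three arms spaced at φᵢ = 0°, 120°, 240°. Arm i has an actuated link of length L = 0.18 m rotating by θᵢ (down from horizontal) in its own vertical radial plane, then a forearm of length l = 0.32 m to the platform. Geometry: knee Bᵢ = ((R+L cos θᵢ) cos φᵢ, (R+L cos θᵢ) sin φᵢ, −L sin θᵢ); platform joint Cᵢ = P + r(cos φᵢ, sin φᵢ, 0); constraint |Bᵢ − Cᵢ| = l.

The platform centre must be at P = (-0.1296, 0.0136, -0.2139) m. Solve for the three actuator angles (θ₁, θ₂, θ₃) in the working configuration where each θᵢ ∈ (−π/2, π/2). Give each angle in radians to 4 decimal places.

φ1=0.0° → target in arm frame (-0.1296, 0.0136)
  e−x'=0.2396;  (l²−L²−(e−x')²−y'²−z²)/2L = -0.0926
  γ=atan2(-0.2139,0.2396)=-0.7288;  ψ=arccos(-0.2884)=1.8633;  θ1=γ+ψ≈1.1346
φ2=120.0° → target in arm frame (0.0766, 0.1054)
  A=0.0334, B=-0.2139, C=(l²−L²−A²−y'²−z²)/(2L)=0.0334
  γ=atan2(-0.2139,0.0334)=-1.4158;  ψ=arccos(0.1541)=1.4160;  θ2=γ+ψ≈0.0002
φ3=240.0° → target in arm frame (0.0530, -0.1190)
  A=0.0570, B=-0.2139, C=(l²−L²−A²−y'²−z²)/(2L)=0.0190
  γ=atan2(-0.2139,0.0570)=-1.3105;  ψ=arccos(0.0857)=1.4850;  θ3=γ+ψ≈0.1745

θ₁ = 1.1346, θ₂ = 0.0002, θ₃ = 0.1745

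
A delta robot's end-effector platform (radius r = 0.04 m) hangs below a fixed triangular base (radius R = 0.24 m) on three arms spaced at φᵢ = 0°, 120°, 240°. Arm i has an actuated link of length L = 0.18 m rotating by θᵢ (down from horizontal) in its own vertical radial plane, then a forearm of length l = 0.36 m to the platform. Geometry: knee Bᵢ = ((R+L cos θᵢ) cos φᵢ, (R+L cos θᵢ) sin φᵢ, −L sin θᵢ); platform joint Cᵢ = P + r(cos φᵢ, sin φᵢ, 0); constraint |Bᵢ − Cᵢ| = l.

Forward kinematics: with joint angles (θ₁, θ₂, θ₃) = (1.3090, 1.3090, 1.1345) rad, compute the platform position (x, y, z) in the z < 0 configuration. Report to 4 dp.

S1 = (0.2466·cos0.0°, 0.2466·sin0.0°, -0.1739) = (0.2466, 0.0000, -0.1739)
arm 2 at φ=120.0°: e+L cos θ2 = 0.2466;  S2 = (-0.1233, 0.2136, -0.1739)
φ3=240.0°: virtual centre (-0.1380, -0.2391, -0.1631), radius l
|S₂|²−|S₁|² = 0.0000;  |S₃|²−|S₁|² = 0.0118
[-0.7398 0.4271 0.0000]·P = 0.0000;  [-0.7692 -0.4782 0.0215]·P = 0.0118
Cramer: x(z) = -0.0074+0.0134z;  y(z) = -0.0128+0.0233z
into |P−S₁|² = l²: 1.0007z² + 0.3403z + -0.0347 = 0;  Δ = 0.2547;  z = -0.4222 or 0.0821 → z<0 root = -0.4222
x = -0.0131, y = -0.0226

(-0.0131, -0.0226, -0.4222)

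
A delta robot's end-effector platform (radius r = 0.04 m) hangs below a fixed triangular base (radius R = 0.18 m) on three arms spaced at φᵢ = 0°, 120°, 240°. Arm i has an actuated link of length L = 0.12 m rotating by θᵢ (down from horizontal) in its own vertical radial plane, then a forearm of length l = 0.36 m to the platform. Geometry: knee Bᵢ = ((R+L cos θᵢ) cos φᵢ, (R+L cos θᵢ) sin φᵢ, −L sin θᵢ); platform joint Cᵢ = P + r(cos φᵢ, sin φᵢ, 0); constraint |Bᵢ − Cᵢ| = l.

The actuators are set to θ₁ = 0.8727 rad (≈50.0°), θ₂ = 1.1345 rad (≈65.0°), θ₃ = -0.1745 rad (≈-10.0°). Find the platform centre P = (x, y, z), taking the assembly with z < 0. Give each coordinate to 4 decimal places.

(-0.0376, -0.1255, -0.3132)

φ1=0.0°: virtual centre (0.2171, 0.0000, -0.0919), radius l
O2 = (0.1907·cos120.0°, 0.1907·sin120.0°, -0.1088) = (-0.0954, 0.1652, -0.1088)
φ3=240.0°: virtual centre (-0.1291, -0.2236, 0.0208), radius l
subtract pairs → two planes through P
[-0.6250 0.3303 -0.0337]·P = -0.0074;  [-0.6924 -0.4472 0.2255]·P = 0.0115
det = 0.5082;  x = -0.0010+0.1170z,  y = -0.0242+0.3232z
into |P−O₁|² = l²: 1.1181z² + 0.1172z + -0.0730 = 0;  Δ = 0.3402;  z = -0.3132 or 0.2084 → z<0 root = -0.3132
x = -0.0376, y = -0.1255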